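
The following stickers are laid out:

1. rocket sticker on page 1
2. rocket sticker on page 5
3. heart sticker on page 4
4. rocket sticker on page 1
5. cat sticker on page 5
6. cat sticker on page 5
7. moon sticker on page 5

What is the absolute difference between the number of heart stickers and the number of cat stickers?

1

heart stickers: 1. cat stickers: 2.
|1 − 2| = 2 − 1 = 1.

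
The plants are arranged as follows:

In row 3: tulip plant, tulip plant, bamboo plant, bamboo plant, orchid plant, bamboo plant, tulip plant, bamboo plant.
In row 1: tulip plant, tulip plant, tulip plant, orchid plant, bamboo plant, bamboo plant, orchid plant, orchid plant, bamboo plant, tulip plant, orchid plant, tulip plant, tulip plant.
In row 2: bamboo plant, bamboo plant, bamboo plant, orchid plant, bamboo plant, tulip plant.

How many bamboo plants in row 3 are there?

4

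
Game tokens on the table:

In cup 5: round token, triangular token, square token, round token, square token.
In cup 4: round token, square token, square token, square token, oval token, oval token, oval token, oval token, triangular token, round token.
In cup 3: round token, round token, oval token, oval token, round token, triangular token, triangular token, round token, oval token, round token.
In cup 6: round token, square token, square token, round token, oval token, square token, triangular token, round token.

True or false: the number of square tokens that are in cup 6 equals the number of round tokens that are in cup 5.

|square tokens in cup 6| = 3.
|round tokens in cup 5| = 2.
The claim requires 3 = 2, which does not hold.

False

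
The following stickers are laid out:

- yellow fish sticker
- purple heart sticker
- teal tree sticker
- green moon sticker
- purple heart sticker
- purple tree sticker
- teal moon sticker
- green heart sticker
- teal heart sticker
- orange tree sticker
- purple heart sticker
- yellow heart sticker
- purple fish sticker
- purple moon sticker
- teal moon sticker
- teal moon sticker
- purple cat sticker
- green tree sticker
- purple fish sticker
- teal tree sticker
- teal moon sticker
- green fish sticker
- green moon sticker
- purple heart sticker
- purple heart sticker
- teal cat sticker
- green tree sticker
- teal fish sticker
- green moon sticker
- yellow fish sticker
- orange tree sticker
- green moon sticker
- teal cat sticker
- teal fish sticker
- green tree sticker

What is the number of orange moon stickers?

0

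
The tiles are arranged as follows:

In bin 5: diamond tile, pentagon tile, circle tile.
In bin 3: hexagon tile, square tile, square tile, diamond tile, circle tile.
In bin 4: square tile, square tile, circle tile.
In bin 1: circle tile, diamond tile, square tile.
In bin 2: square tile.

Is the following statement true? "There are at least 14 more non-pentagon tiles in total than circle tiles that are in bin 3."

False

|non-pentagon tiles| = 14.
|circle tiles in bin 3| = 1.
The claim requires 14 − 1 = 13 ≥ 14, which does not hold.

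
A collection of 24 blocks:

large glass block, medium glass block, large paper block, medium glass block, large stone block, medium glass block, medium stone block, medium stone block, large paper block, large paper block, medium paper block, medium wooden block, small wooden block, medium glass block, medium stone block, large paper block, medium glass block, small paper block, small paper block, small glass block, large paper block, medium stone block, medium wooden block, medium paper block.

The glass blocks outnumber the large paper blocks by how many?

2

glass blocks: 7.
large paper blocks: 5.
7 − 5 = 2.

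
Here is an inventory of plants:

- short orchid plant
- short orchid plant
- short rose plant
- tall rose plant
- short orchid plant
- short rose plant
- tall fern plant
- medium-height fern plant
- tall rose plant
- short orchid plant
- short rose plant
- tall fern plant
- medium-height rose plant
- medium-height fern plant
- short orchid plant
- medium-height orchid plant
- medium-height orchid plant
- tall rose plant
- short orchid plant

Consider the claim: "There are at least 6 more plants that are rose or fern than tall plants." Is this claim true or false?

plants that are rose or fern: 11.
tall plants: 5.
The claim requires 11 − 5 = 6 ≥ 6, which holds.

True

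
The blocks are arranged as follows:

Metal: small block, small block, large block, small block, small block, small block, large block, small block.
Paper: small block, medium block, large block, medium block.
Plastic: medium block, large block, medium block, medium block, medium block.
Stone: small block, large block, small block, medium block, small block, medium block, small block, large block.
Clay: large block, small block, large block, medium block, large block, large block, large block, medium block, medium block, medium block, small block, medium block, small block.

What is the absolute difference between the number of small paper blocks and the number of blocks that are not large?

26

small paper blocks: 1. blocks that are not large: 27.
|1 − 27| = 27 − 1 = 26.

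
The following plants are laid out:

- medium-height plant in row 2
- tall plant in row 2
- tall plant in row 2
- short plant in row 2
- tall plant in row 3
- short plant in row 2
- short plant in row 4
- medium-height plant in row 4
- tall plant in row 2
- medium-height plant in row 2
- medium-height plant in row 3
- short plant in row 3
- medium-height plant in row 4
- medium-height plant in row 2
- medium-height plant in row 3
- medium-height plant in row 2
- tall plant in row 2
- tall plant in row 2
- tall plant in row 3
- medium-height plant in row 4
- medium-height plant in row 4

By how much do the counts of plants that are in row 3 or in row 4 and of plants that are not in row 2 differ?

0

plants in row 3 or in row 4: 10. plants that are not in row 2: 10.
|10 − 10| = 10 − 10 = 0.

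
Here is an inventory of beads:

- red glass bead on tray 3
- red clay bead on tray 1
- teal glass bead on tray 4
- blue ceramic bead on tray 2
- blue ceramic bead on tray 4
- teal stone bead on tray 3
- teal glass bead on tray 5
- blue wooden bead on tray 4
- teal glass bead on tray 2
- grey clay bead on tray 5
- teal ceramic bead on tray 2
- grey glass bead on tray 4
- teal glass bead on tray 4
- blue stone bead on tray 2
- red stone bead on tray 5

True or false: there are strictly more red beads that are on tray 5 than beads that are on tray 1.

False

|red beads on tray 5| = 1.
|beads on tray 1| = 1.
The claim requires 1 > 1, which does not hold.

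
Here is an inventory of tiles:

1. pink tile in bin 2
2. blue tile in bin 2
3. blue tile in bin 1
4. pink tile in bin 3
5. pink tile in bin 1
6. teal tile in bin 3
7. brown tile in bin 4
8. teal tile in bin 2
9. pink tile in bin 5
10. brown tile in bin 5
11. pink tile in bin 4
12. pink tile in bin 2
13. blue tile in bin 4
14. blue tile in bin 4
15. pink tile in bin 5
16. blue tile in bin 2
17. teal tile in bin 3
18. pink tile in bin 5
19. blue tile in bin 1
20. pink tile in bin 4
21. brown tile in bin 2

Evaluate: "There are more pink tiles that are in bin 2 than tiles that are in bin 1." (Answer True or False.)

False

There are 2 pink tiles in bin 2.
There are 3 tiles in bin 1.
The claim requires 2 > 3, which does not hold.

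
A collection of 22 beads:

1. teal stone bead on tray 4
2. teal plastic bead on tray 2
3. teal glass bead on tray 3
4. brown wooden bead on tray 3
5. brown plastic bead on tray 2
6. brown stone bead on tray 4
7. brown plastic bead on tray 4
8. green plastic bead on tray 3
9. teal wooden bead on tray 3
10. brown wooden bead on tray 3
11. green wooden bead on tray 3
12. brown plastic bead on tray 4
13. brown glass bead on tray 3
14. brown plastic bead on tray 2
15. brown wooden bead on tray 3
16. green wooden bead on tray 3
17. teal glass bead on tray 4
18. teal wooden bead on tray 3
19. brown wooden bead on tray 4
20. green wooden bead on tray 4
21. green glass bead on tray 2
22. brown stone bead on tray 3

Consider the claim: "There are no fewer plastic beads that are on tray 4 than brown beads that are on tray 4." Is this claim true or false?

False

|plastic beads on tray 4| = 2.
|brown beads on tray 4| = 4.
The claim requires 2 ≥ 4, which does not hold.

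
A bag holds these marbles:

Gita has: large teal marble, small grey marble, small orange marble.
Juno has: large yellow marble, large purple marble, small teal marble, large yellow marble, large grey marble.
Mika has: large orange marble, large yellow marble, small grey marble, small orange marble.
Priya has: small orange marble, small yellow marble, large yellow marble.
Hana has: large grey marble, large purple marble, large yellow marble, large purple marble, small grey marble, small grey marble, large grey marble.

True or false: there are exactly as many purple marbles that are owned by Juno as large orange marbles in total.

purple marbles owned by Juno: 1.
large orange marbles: 1.
The claim requires 1 = 1, which holds.

True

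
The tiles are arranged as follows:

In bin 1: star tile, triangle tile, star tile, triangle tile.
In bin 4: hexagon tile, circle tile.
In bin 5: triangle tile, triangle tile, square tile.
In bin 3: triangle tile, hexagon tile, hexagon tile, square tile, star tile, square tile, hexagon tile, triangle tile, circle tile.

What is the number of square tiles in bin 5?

1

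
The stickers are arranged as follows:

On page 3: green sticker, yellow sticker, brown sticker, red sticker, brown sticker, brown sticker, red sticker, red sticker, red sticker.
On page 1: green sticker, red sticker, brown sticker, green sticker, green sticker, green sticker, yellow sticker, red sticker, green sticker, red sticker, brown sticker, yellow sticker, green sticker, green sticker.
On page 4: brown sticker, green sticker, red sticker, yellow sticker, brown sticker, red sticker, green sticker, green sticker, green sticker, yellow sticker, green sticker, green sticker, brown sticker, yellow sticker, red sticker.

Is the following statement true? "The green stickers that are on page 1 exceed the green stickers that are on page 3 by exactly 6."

There are 7 green stickers on page 1.
There is 1 green sticker on page 3.
The claim requires 7 − 1 (= 6) to equal 6, which holds.

True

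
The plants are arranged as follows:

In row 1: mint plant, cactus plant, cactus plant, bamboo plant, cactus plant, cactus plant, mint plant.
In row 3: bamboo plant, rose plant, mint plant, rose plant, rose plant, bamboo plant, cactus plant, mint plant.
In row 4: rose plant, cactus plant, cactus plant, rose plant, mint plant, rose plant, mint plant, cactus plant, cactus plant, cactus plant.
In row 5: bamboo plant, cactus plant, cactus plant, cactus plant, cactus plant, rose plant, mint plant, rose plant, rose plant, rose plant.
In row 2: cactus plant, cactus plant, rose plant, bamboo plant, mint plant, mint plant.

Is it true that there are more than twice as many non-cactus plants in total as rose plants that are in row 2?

|non-cactus plants| = 25.
|rose plants in row 2| = 1.
The claim requires 25 > 2 × 1 = 2, which holds.

True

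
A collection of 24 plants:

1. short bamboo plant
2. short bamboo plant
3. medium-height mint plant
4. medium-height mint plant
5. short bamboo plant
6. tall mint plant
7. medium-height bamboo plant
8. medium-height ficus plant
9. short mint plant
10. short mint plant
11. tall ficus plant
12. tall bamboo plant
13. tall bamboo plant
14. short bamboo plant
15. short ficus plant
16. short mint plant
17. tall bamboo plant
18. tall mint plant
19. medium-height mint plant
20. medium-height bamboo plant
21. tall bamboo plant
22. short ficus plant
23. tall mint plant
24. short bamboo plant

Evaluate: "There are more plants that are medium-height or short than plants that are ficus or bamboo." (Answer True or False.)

|plants that are medium-height or short| = 16.
|plants that are ficus or bamboo| = 15.
The claim requires 16 > 15, which holds.

True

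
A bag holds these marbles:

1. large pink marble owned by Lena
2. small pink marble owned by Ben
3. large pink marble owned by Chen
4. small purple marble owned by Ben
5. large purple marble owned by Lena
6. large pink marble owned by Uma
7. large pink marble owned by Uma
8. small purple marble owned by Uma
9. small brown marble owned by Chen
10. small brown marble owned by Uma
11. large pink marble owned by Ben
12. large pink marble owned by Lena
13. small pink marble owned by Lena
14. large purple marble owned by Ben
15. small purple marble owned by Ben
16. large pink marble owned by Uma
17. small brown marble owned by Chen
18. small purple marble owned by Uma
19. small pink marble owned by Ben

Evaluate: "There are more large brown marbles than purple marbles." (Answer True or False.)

False

large brown marbles: 0.
purple marbles: 6.
The claim requires 0 > 6, which does not hold.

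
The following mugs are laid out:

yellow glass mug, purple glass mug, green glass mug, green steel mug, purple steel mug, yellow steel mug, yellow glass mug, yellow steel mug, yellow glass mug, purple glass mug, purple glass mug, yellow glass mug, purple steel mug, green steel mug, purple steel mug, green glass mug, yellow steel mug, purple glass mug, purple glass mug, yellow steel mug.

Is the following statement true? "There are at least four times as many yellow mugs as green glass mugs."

There are 8 yellow mugs.
There are 2 green glass mugs.
The claim requires 8 ≥ 4 × 2 = 8, which holds.

True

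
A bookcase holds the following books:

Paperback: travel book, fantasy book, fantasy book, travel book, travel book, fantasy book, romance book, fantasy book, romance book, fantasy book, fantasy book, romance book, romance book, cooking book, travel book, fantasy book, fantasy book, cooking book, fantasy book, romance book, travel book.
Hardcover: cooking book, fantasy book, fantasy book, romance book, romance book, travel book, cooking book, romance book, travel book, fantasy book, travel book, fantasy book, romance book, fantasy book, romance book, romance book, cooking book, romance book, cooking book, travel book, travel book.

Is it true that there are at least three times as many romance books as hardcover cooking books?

True

There are 12 romance books.
There are 4 hardcover cooking books.
The claim requires 12 ≥ 3 × 4 = 12, which holds.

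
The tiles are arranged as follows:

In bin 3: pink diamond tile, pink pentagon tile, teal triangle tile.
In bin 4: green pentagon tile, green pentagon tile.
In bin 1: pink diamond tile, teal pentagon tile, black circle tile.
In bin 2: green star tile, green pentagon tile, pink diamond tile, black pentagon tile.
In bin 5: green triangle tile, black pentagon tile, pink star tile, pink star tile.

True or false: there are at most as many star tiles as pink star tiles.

False

|star tiles| = 3.
|pink star tiles| = 2.
The claim requires 3 ≤ 2, which does not hold.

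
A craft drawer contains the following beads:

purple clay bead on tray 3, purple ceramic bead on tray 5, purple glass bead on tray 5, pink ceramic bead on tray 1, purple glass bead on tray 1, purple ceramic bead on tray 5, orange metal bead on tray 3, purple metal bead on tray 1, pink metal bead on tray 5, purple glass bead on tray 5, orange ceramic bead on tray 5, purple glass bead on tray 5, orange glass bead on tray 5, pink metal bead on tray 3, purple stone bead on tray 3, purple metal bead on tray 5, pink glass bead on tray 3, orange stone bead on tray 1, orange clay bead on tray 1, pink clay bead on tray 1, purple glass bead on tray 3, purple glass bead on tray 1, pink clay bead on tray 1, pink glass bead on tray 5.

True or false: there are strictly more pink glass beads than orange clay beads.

True

|pink glass beads| = 2.
|orange clay beads| = 1.
The claim requires 2 > 1, which holds.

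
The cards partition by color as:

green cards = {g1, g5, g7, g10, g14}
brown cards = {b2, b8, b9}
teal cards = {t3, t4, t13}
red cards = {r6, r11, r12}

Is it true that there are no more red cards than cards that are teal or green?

True

There are 3 red cards.
There are 8 cards that are teal or green.
The claim requires 3 ≤ 8, which holds.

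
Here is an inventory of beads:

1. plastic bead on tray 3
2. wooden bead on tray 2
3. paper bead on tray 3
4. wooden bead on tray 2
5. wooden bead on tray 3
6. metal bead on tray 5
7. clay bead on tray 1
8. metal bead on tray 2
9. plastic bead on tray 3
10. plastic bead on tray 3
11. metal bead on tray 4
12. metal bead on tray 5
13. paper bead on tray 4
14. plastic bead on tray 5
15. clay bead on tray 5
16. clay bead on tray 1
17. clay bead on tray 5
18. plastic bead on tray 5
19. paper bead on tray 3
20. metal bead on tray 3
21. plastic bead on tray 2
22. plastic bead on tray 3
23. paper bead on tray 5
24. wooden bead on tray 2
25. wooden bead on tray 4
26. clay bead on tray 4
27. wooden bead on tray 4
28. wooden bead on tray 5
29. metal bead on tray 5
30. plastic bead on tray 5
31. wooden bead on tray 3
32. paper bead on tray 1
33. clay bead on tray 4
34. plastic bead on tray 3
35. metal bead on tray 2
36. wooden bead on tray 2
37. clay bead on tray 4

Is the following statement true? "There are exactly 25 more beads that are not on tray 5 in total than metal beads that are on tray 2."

True

beads that are not on tray 5: 27.
metal beads on tray 2: 2.
The claim requires 27 − 2 (= 25) to equal 25, which holds.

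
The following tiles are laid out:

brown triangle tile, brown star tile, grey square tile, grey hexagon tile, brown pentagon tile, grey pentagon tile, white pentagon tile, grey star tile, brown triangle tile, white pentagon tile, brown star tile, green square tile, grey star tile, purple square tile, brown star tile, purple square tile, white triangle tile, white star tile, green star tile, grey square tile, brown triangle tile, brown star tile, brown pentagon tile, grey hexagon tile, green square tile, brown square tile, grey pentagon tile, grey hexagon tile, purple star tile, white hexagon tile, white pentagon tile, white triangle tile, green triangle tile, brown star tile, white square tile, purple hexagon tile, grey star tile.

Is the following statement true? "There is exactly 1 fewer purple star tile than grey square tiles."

True

There is 1 purple star tile.
There are 2 grey square tiles.
The claim requires 2 − 1 (= 1) to equal 1, which holds.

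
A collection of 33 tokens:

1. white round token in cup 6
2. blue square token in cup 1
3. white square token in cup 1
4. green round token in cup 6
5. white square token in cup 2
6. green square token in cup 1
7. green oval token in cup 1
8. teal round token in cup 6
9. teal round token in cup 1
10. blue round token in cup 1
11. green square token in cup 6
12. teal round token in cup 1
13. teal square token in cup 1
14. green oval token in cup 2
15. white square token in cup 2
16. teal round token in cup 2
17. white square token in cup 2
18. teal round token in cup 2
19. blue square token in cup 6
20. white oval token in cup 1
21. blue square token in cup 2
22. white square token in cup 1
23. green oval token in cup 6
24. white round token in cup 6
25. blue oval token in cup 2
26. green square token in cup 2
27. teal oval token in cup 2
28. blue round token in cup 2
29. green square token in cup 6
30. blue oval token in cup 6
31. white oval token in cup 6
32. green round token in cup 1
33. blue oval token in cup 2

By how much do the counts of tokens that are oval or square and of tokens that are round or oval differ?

tokens that are oval or square: 22. tokens that are round or oval: 20.
|22 − 20| = 22 − 20 = 2.

2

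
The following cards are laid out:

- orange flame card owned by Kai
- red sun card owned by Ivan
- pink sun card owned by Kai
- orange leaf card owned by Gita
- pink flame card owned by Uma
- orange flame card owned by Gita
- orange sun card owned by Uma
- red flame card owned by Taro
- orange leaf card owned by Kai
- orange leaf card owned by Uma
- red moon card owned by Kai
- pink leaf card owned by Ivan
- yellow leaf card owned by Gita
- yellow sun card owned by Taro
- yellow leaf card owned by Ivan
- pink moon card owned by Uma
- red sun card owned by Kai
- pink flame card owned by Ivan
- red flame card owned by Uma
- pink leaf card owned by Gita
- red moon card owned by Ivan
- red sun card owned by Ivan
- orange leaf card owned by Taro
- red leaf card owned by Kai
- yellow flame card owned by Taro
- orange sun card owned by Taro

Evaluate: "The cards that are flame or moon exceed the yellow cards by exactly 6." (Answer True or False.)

There are 10 cards that are flame or moon.
There are 4 yellow cards.
The claim requires 10 − 4 (= 6) to equal 6, which holds.

True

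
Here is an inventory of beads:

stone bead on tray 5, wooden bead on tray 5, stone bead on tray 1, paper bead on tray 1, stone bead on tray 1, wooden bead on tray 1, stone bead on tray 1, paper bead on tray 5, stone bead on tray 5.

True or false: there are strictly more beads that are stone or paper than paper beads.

True

There are 7 beads that are stone or paper.
There are 2 paper beads.
The claim requires 7 > 2, which holds.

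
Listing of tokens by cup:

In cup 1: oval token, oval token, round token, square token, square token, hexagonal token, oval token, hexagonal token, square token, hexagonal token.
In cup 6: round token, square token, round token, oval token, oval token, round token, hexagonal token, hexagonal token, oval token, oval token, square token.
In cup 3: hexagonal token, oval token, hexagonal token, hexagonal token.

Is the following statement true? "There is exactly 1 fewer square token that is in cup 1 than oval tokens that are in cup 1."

|square tokens in cup 1| = 3.
|oval tokens in cup 1| = 3.
The claim requires 3 − 3 (= 0) to equal 1, which does not hold.

False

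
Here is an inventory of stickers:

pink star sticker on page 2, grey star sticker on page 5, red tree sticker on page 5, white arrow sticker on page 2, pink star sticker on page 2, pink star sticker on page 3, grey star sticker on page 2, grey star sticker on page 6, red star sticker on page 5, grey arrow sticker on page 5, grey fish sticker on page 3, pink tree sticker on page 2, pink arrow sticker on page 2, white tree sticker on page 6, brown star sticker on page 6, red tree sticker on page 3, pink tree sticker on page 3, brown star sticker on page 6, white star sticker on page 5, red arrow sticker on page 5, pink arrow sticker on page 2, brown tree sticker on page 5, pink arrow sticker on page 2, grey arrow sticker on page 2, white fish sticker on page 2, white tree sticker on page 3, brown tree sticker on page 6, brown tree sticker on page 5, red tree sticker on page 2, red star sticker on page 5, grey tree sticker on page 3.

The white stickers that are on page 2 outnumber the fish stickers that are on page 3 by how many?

white stickers on page 2: 2.
fish stickers on page 3: 1.
2 − 1 = 1.

1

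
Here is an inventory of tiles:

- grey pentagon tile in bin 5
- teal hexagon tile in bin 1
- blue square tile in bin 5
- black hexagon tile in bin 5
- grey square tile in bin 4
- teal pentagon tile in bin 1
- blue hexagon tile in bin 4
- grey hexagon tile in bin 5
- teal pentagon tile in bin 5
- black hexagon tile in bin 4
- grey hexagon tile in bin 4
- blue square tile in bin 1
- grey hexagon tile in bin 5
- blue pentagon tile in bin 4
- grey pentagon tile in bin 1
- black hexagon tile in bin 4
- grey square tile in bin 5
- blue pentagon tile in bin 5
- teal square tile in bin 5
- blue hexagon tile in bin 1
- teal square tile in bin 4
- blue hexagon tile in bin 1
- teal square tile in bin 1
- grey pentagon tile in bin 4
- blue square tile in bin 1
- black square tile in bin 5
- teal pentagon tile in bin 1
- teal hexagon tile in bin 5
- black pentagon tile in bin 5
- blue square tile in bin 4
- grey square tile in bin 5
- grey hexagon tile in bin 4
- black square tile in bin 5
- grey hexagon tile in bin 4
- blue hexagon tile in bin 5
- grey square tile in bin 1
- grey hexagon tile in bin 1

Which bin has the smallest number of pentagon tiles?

Counts by bin (restricted to pentagon tiles): bin 5→4, bin 1→3, bin 4→2.
The minimum is 2, held uniquely by bin 4.

bin 4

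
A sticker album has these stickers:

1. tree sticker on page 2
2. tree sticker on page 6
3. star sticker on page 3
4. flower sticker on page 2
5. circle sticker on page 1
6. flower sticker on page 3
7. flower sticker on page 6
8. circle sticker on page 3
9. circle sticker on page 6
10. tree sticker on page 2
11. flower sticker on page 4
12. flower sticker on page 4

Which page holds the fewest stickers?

Counts by page: page 2→3, page 3→3, page 6→3, page 4→2, page 1→1.
The minimum is 1, held uniquely by page 1.

page 1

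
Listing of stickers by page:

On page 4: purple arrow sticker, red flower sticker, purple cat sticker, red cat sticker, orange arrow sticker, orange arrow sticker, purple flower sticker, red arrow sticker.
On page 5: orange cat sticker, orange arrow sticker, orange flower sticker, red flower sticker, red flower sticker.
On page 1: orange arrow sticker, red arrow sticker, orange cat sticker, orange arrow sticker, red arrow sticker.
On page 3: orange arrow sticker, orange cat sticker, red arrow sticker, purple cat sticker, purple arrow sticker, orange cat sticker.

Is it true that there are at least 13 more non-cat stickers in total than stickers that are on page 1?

False

|non-cat stickers| = 17.
|stickers on page 1| = 5.
The claim requires 17 − 5 = 12 ≥ 13, which does not hold.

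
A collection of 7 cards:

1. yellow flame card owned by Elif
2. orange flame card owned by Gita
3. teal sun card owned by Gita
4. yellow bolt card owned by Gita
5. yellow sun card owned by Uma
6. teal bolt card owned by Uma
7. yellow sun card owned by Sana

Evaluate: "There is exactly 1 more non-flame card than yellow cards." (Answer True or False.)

There are 5 non-flame cards.
There are 4 yellow cards.
The claim requires 5 − 4 (= 1) to equal 1, which holds.

True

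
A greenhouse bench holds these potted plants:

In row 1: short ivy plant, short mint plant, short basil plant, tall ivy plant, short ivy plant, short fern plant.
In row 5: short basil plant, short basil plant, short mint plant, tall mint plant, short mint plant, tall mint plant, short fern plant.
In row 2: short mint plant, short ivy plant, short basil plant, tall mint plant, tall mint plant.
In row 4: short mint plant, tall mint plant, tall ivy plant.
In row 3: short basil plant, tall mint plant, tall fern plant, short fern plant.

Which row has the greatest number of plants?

row 5

Counts by row: row 5→7, row 1→6, row 2→5, row 3→4, row 4→3.
The maximum is 7, held uniquely by row 5.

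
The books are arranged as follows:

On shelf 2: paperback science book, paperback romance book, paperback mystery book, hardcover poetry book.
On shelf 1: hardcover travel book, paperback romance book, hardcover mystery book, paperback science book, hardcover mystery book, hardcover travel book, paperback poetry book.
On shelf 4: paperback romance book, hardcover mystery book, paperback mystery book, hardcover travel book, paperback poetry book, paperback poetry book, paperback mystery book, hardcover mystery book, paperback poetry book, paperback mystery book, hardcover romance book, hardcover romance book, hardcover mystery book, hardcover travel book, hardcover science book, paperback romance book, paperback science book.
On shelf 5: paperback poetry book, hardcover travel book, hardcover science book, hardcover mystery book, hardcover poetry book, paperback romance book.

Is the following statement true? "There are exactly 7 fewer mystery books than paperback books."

True

|mystery books| = 10.
|paperback books| = 17.
The claim requires 17 − 10 (= 7) to equal 7, which holds.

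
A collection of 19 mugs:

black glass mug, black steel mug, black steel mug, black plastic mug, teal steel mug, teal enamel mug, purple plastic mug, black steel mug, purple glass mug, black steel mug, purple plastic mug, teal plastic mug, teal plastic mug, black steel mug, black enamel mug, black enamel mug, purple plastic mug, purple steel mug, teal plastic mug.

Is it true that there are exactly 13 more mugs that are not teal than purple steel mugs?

There are 14 mugs that are not teal.
There is 1 purple steel mug.
The claim requires 14 − 1 (= 13) to equal 13, which holds.

True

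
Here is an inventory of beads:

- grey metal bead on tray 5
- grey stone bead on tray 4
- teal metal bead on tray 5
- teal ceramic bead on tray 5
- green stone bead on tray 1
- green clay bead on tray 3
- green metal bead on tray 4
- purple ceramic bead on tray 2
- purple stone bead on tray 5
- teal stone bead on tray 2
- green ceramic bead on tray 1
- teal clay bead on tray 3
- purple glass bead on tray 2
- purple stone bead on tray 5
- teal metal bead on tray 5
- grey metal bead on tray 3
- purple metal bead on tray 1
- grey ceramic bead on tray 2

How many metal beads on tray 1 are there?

1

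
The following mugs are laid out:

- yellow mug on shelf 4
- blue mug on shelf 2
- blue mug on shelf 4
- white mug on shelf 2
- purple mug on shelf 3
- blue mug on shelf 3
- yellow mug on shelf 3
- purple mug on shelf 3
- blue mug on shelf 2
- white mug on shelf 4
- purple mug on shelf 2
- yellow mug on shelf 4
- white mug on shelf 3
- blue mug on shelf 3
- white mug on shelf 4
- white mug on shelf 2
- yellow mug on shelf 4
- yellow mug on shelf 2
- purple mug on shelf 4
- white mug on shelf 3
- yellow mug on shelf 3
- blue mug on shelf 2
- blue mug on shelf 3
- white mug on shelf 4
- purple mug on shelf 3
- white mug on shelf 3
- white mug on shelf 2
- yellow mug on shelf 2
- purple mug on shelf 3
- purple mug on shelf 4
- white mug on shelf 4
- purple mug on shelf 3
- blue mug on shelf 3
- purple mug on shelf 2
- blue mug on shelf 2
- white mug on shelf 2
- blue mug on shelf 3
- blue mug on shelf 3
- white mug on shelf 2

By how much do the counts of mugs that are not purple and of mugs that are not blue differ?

mugs that are not purple: 30. mugs that are not blue: 28.
|30 − 28| = 30 − 28 = 2.

2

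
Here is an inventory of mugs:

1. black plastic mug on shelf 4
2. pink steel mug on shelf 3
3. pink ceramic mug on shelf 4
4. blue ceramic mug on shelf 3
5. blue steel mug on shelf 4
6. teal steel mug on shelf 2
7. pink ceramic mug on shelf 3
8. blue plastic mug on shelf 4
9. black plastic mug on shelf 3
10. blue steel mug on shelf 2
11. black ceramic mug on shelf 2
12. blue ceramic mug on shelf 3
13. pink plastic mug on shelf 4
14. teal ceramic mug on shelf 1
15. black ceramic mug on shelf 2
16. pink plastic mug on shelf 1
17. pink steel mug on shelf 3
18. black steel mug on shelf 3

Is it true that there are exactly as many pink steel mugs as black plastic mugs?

There are 2 pink steel mugs.
There are 2 black plastic mugs.
The claim requires 2 = 2, which holds.

True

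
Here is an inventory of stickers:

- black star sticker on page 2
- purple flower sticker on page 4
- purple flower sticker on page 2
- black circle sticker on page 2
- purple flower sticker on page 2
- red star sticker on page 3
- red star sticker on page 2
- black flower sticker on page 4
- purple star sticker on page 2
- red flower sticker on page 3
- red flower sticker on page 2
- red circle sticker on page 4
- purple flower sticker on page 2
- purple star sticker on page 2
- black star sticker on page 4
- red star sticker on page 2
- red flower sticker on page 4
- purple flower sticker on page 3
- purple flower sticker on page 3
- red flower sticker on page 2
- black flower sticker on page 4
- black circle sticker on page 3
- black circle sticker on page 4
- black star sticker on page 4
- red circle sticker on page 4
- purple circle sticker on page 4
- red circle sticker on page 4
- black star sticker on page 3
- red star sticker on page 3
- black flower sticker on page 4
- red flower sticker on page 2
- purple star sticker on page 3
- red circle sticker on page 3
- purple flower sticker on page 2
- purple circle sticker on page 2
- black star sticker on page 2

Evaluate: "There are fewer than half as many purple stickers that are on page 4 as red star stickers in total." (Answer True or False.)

|purple stickers on page 4| = 2.
|red star stickers| = 4.
The claim requires 2 × 2 = 4 < 4, which does not hold.

False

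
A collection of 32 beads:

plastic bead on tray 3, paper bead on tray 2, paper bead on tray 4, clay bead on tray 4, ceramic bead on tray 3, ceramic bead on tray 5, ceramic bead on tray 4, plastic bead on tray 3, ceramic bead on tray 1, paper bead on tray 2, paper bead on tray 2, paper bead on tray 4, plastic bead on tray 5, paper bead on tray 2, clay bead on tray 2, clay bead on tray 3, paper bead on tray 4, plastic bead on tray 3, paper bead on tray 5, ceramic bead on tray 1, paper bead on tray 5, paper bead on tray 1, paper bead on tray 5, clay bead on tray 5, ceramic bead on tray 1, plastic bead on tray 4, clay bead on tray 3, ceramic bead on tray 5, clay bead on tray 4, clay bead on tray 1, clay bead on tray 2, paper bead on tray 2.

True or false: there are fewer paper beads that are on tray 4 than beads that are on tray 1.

True

|paper beads on tray 4| = 3.
|beads on tray 1| = 5.
The claim requires 3 < 5, which holds.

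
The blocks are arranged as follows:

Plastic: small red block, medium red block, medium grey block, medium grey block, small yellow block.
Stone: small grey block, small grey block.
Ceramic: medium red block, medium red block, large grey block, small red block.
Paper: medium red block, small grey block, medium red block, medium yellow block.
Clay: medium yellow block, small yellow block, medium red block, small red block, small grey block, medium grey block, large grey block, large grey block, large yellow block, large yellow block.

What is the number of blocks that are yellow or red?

15

red: 9; yellow: 6; together 9 + 6 = 15.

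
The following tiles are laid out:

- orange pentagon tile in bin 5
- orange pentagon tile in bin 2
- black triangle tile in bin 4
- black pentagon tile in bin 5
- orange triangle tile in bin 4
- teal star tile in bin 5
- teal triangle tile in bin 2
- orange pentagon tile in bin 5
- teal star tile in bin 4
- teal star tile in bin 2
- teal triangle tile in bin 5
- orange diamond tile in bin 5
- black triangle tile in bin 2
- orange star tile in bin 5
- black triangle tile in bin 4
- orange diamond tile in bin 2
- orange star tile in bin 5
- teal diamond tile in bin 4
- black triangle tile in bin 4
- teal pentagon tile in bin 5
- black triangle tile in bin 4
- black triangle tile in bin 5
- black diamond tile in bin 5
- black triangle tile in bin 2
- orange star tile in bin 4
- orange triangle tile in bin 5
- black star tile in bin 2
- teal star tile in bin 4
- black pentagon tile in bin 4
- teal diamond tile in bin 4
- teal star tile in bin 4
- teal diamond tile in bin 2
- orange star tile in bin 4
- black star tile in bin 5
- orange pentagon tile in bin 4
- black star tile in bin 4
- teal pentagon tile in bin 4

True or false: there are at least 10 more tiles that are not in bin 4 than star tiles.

tiles that are not in bin 4: 21.
star tiles: 12.
The claim requires 21 − 12 = 9 ≥ 10, which does not hold.

False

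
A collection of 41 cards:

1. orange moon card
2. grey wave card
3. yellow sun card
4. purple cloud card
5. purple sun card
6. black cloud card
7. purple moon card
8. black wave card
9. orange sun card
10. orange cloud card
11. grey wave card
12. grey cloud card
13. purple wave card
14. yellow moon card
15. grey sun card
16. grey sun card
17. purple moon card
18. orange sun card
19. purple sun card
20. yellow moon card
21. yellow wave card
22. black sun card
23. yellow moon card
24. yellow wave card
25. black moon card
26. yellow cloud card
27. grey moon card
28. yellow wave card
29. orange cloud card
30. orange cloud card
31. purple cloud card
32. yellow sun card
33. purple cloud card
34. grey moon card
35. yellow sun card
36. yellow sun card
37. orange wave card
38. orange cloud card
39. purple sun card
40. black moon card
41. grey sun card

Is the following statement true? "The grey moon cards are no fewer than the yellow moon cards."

False

There are 2 grey moon cards.
There are 3 yellow moon cards.
The claim requires 2 ≥ 3, which does not hold.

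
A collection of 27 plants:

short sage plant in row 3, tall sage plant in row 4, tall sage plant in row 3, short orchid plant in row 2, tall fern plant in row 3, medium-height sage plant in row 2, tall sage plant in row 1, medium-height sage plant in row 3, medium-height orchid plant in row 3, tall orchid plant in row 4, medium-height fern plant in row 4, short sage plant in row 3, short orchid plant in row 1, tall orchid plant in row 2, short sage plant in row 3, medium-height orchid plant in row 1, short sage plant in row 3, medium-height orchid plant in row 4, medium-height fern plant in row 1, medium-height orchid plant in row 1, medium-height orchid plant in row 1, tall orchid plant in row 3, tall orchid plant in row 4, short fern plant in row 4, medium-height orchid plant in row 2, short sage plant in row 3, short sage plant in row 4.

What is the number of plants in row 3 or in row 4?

17

in row 3: 10; in row 4: 7; together 10 + 7 = 17.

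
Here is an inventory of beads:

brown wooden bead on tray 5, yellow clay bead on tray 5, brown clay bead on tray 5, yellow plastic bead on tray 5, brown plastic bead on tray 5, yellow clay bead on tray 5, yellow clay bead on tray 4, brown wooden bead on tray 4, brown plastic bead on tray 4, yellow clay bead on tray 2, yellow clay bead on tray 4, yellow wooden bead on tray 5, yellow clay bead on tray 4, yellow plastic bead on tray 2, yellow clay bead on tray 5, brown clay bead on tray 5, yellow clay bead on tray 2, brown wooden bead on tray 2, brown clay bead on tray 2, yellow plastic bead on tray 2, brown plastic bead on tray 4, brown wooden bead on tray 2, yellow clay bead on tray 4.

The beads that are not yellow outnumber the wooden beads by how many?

beads that are not yellow: 10.
wooden beads: 5.
10 − 5 = 5.

5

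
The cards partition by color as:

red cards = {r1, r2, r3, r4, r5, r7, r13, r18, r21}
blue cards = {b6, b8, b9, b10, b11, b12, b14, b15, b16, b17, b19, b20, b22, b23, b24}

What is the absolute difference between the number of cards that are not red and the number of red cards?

cards that are not red: 15. red cards: 9.
|15 − 9| = 15 − 9 = 6.

6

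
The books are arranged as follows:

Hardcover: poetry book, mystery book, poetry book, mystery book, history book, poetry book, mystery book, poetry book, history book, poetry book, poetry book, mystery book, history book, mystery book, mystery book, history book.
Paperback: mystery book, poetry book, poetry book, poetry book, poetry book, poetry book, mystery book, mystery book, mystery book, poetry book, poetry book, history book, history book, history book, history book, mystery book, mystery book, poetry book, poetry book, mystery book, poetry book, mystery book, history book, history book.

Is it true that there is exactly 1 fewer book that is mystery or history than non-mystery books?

False

books that are mystery or history: 24.
non-mystery books: 26.
The claim requires 26 − 24 (= 2) to equal 1, which does not hold.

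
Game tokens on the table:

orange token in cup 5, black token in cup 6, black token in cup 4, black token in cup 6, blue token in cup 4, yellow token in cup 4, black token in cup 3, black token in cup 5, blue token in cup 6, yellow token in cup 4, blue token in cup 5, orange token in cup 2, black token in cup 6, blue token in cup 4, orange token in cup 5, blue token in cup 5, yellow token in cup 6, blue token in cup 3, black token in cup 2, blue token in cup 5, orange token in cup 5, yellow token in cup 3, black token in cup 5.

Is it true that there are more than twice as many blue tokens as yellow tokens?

False

|blue tokens| = 7.
|yellow tokens| = 4.
The claim requires 7 > 2 × 4 = 8, which does not hold.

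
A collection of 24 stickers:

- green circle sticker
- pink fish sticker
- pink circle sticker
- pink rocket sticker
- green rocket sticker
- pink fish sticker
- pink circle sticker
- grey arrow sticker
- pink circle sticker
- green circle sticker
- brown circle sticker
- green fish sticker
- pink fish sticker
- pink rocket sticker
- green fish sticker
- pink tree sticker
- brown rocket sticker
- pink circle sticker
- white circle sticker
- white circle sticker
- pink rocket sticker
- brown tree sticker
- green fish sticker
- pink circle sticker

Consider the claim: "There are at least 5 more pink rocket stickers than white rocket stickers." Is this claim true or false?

False

There are 3 pink rocket stickers.
There are 0 white rocket stickers.
The claim requires 3 − 0 = 3 ≥ 5, which does not hold.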